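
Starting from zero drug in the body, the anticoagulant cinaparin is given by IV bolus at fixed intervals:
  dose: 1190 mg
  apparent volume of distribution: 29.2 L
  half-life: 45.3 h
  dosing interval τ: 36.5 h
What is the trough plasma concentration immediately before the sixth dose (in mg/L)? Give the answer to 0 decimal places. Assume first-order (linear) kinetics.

C₀ per dose = Dose / Vd = 1190 / 29.2 = 40.75 mg/L
k = ln2 / t½ = 0.693147 / 45.3 = 0.01530 h⁻¹
Fraction remaining after one interval: r = e^(−kτ) = e^(−0.01530 × 36.5) = 0.5721
Before dose 6, 5 doses have been given (aged 1τ, 2τ, 3τ, 4τ, 5τ).
C_trough = C₀ × (r + r² + … + r^5) = C₀ × r(1−r^5)/(1−r)
        = 40.75 × 0.5721 × (1 − 0.06129) / (1 − 0.5721) = 51.14 mg/L

51 mg/L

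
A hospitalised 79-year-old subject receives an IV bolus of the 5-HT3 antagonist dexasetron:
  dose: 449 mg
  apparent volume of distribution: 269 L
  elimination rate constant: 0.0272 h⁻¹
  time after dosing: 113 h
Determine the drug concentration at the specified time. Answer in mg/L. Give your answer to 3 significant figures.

0.0772 mg/L

C₀ = Dose / Vd = 449.0 / 269 = 1.669 mg/L
C = C₀ · e^(−k·t) = 1.669 × e^(−0.02720 × 113)
  = 1.669 × 0.04625 = 0.07719 mg/L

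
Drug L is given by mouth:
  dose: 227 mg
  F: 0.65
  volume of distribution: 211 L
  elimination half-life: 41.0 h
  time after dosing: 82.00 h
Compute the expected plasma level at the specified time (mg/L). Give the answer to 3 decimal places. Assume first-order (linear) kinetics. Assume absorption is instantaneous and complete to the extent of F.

0.175 mg/L

Amount reaching circulation = F × Dose = 0.65 × 227.0 = 147.6 mg
C₀ = F·Dose / Vd = 147.6 / 211 = 0.6995 mg/L
k = ln2 / t½ = 0.693147 / 41.0 = 0.01691 h⁻¹
t / t½ = 82.00 / 41.0 = 2 half-lives
C = C₀ × (1/2)^2 = 0.6995 × 0.2500 = 0.1749 mg/L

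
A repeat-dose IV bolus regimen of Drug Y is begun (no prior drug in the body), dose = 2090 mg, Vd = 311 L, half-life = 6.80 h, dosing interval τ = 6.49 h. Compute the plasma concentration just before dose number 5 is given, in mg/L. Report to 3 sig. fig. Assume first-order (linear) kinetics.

6.66 mg/L

C₀ per dose = Dose / Vd = 2090 / 311 = 6.720 mg/L
k = ln2 / t½ = 0.693147 / 6.80 = 0.1019 h⁻¹
Fraction remaining after one interval: r = e^(−kτ) = e^(−0.1019 × 6.49) = 0.5162
Before dose 5, 4 doses have been given (aged 1τ, 2τ, 3τ, 4τ).
C_trough = C₀ × (r + r² + … + r^4) = C₀ × r(1−r^4)/(1−r)
        = 6.720 × 0.5162 × (1 − 0.07100) / (1 − 0.5162) = 6.661 mg/L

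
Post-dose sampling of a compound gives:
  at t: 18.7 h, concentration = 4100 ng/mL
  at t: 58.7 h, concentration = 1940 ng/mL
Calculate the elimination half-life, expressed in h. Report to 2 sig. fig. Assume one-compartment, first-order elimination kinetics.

37 h

k = ln(C₁/C₂) / (t₂ − t₁) = ln(4100/1940) / (58.7 − 18.7)
  = 0.7483 / 40.00 = 0.01871 h⁻¹
t½ = ln2 / k = 0.693147 / 0.01871 = 37.05 h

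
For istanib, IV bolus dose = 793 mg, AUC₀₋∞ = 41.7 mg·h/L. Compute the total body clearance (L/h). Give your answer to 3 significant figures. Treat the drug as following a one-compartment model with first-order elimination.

CL = Dose / AUC = 793 / 41.7 = 19.02 L/h

19.0 L/h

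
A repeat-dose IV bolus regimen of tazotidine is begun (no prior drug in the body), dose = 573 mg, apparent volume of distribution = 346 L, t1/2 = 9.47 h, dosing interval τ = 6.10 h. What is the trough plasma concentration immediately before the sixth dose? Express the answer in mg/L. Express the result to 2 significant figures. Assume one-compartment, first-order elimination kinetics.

C₀ per dose = Dose / Vd = 573 / 346 = 1.656 mg/L
k = ln2 / t½ = 0.693147 / 9.47 = 0.07319 h⁻¹
Fraction remaining after one interval: r = e^(−kτ) = e^(−0.07319 × 6.10) = 0.6399
Before dose 6, 5 doses have been given (aged 1τ, 2τ, 3τ, 4τ, 5τ).
C_trough = C₀ × (r + r² + … + r^5) = C₀ × r(1−r^5)/(1−r)
        = 1.656 × 0.6399 × (1 − 0.1073) / (1 − 0.6399) = 2.627 mg/L

2.6 mg/L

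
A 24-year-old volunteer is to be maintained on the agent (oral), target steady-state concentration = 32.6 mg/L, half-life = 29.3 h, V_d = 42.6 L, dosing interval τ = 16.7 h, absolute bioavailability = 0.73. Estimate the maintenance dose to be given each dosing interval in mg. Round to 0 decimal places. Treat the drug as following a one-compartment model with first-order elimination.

752 mg

k = ln2 / t½ = 0.693147 / 29.3 = 0.02366 h⁻¹
CL = k × Vd = 0.02366 × 42.6 = 1.008 L/h
At steady state, F × (Dose/τ) = Css × CL.
Dose = Css × CL × τ / F = 32.6 × 1.008 × 16.7 / 0.73 = 751.7 mg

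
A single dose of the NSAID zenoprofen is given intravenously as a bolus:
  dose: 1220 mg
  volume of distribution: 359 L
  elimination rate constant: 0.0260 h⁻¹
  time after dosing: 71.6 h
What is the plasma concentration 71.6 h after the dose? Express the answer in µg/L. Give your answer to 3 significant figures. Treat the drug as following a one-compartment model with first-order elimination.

528 µg/L

C₀ = Dose / Vd = 1220 / 359 = 3.398 mg/L
C = C₀ · e^(−k·t) = 3.398 × e^(−0.02600 × 71.6)
  = 3.398 × 0.1554 = 0.5280 mg/L
Convert: 0.5280 mg/L × 1000 = 528.0 µg/L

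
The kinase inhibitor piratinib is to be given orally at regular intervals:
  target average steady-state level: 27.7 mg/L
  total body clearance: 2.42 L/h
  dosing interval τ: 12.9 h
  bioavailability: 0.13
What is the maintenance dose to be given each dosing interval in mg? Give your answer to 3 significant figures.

At steady state, F × (Dose/τ) = Css × CL.
Dose = Css × CL × τ / F = 27.7 × 2.420 × 12.9 / 0.13 = 6652 mg

6650 mg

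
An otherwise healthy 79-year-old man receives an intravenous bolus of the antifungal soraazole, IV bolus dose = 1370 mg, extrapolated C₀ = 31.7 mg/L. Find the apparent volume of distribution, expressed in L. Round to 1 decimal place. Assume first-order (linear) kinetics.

43.2 L

Vd = Dose / C₀ = 1370 / 31.7 = 43.22 L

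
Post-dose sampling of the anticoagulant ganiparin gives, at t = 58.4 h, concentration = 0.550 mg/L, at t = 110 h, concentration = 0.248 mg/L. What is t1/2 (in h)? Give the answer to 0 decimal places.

k = ln(C₁/C₂) / (t₂ − t₁) = ln(0.550/0.248) / (110 − 58.4)
  = 0.7965 / 51.60 = 0.01544 h⁻¹
t½ = ln2 / k = 0.693147 / 0.01544 = 44.89 h

45 h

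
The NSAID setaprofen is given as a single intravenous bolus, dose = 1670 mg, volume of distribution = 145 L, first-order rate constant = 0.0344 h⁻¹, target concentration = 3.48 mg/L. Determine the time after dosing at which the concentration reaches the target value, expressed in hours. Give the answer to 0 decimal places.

C₀ = Dose / Vd = 1670 / 145 = 11.52 mg/L
t = ln(C₀ / C) / k = ln(11.52 / 3.48) / 0.03440
  = ln(3.310) / 0.03440 = 1.197 / 0.03440 = 34.80 h

35 h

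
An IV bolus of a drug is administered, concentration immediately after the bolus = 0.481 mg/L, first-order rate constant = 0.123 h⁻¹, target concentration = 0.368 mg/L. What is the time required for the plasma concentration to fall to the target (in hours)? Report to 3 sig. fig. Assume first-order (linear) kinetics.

t = ln(C₀ / C) / k = ln(0.4810 / 0.368) / 0.1230
  = ln(1.307) / 0.1230 = 0.2677 / 0.1230 = 2.176 h

2.18 h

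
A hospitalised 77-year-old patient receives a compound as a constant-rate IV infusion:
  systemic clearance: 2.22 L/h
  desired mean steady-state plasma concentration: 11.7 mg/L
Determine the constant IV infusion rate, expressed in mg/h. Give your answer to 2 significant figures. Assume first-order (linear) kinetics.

26 mg/h

At steady state, infusion rate R₀ = Css × CL = 11.7 × 2.220 = 25.97 mg/h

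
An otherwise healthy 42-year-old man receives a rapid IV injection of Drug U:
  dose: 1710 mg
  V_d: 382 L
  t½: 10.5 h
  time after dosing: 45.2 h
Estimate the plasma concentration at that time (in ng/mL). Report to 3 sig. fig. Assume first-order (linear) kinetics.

C₀ = Dose / Vd = 1710 / 382 = 4.476 mg/L
k = ln2 / t½ = 0.693147 / 10.5 = 0.06601 h⁻¹
C = C₀ · e^(−k·t) = 4.476 × e^(−0.06601 × 45.2)
  = 4.476 × 0.05061 = 0.2265 mg/L
Convert: 0.2265 mg/L × 1000 = 226.5 ng/mL

227 ng/mL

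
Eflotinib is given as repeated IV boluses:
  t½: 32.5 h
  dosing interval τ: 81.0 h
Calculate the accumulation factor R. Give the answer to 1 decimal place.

k = ln2 / t½ = 0.693147 / 32.5 = 0.02133 h⁻¹
e^(−kτ) = e^(−0.02133 × 81.0) = 0.1777
Accumulation ratio R = 1 / (1 − e^(−kτ)) = 1 / (1 − 0.1777) = 1.216

1.2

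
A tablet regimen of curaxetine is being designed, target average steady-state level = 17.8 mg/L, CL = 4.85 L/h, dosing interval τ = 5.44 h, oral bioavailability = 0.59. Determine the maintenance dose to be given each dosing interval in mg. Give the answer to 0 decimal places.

At steady state, F × (Dose/τ) = Css × CL.
Dose = Css × CL × τ / F = 17.8 × 4.850 × 5.44 / 0.59 = 796.0 mg

796 mg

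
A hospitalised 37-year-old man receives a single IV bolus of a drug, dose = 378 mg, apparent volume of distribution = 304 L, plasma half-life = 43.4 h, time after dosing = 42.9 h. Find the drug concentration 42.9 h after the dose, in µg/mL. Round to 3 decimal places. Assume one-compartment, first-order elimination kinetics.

0.627 µg/mL

C₀ = Dose / Vd = 378.0 / 304 = 1.243 mg/L
k = ln2 / t½ = 0.693147 / 43.4 = 0.01597 h⁻¹
C = C₀ · e^(−k·t) = 1.243 × e^(−0.01597 × 42.9)
  = 1.243 × 0.5040 = 0.6265 mg/L
(0.6265 mg/L = 0.6265 µg/mL)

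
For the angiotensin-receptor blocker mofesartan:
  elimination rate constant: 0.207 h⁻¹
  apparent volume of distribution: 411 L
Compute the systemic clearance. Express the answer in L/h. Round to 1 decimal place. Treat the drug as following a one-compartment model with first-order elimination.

CL = k × Vd = 0.207 × 411 = 85.08 L/h

85.1 L/h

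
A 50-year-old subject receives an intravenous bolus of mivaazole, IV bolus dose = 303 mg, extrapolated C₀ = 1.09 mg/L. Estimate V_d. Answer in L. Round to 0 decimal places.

Vd = Dose / C₀ = 303.0 / 1.09 = 278.0 L

278 L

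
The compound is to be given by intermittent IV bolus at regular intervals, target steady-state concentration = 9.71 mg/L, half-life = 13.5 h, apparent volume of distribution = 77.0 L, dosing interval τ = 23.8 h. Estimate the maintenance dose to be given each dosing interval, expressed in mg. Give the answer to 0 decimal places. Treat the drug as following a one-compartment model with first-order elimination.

914 mg

k = ln2 / t½ = 0.693147 / 13.5 = 0.05134 h⁻¹
CL = k × Vd = 0.05134 × 77.0 = 3.953 L/h
At steady state, Dose/τ = Css × CL.
Dose = Css × CL × τ = 9.71 × 3.953 × 23.8 = 913.5 mg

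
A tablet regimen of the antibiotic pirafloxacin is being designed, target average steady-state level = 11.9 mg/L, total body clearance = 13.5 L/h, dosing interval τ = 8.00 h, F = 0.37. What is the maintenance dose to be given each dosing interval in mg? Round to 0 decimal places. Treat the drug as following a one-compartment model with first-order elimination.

3474 mg

At steady state, F × (Dose/τ) = Css × CL.
Dose = Css × CL × τ / F = 11.9 × 13.50 × 8.00 / 0.37 = 3474 mg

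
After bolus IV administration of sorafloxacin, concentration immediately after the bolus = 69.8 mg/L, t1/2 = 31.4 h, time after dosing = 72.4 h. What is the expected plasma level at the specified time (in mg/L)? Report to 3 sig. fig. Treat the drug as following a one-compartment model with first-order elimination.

k = ln2 / t½ = 0.693147 / 31.4 = 0.02207 h⁻¹
C = C₀ · e^(−k·t) = 69.80 × e^(−0.02207 × 72.4)
  = 69.80 × 0.2023 = 14.12 mg/L

14.1 mg/L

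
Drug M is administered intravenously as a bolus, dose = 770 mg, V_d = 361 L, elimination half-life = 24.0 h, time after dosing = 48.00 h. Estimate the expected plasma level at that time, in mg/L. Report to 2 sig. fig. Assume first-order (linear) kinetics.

0.53 mg/L

C₀ = Dose / Vd = 770.0 / 361 = 2.133 mg/L
k = ln2 / t½ = 0.693147 / 24.0 = 0.02888 h⁻¹
t / t½ = 48.00 / 24.0 = 2 half-lives
C = C₀ × (1/2)^2 = 2.133 × 0.2500 = 0.5333 mg/L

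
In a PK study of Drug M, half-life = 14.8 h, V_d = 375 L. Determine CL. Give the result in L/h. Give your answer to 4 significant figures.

k = ln2 / t½ = 0.693147 / 14.8 = 0.04683 h⁻¹
CL = k × Vd = 0.04683 × 375 = 17.56 L/h

17.56 L/h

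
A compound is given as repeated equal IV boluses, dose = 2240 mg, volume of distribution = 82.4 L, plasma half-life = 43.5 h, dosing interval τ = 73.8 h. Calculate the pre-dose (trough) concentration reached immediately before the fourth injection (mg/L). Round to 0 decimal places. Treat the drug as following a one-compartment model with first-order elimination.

12 mg/L

C₀ per dose = Dose / Vd = 2240 / 82.4 = 27.18 mg/L
k = ln2 / t½ = 0.693147 / 43.5 = 0.01593 h⁻¹
Fraction remaining after one interval: r = e^(−kτ) = e^(−0.01593 × 73.8) = 0.3086
Before dose 4, 3 doses have been given (aged 1τ, 2τ, 3τ).
C_trough = C₀ × (r + r² + … + r^3) = C₀ × r(1−r^3)/(1−r)
        = 27.18 × 0.3086 × (1 − 0.02939) / (1 − 0.3086) = 11.77 mg/L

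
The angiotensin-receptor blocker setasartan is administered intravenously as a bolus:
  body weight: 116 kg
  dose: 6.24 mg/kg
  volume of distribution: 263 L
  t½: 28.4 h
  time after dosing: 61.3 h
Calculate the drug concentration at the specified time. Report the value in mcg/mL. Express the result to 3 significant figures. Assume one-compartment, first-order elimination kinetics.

Total dose = 6.24 × 116 = 723.8 mg
C₀ = Dose / Vd = 723.8 / 263 = 2.752 mg/L
k = ln2 / t½ = 0.693147 / 28.4 = 0.02441 h⁻¹
C = C₀ · e^(−k·t) = 2.752 × e^(−0.02441 × 61.3)
  = 2.752 × 0.2239 = 0.6162 mg/L
(0.6162 mg/L = 0.6162 mcg/mL)

0.616 mcg/mL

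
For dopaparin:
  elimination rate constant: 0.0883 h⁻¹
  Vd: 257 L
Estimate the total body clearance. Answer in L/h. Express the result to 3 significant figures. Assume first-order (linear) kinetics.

CL = k × Vd = 0.0883 × 257 = 22.69 L/h

22.7 L/h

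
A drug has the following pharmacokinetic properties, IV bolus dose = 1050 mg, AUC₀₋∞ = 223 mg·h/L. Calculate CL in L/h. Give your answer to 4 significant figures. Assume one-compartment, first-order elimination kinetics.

CL = Dose / AUC = 1050 / 223 = 4.709 L/h

4.709 L/h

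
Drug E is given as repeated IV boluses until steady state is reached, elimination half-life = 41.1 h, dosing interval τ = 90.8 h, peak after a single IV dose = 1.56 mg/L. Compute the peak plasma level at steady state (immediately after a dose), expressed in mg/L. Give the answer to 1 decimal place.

2.0 mg/L

k = ln2 / t½ = 0.693147 / 41.1 = 0.01686 h⁻¹
e^(−kτ) = e^(−0.01686 × 90.8) = 0.2163
Accumulation ratio R = 1 / (1 − e^(−kτ)) = 1 / (1 − 0.2163) = 1.276
Steady-state peak = C₀ × R = 1.56 × 1.276 = 1.991 mg/L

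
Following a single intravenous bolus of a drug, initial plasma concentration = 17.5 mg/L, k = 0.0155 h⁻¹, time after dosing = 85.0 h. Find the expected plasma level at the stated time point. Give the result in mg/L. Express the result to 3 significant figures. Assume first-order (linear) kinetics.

C = C₀ · e^(−k·t) = 17.50 × e^(−0.01550 × 85.0)
  = 17.50 × 0.2678 = 4.687 mg/L

4.69 mg/L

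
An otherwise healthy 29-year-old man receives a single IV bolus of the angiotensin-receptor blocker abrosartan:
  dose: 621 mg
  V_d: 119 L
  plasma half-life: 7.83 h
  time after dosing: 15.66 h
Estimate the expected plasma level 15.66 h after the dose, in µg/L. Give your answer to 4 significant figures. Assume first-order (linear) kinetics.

1305 µg/L

C₀ = Dose / Vd = 621.0 / 119 = 5.218 mg/L
k = ln2 / t½ = 0.693147 / 7.83 = 0.08852 h⁻¹
t / t½ = 15.66 / 7.83 = 2 half-lives
C = C₀ × (1/2)^2 = 5.218 × 0.2500 = 1.305 mg/L
Convert: 1.305 mg/L × 1000 = 1305 µg/L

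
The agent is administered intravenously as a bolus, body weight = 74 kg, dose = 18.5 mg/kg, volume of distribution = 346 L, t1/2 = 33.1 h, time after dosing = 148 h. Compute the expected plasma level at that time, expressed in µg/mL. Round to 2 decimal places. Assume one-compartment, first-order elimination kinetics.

0.18 µg/mL

Total dose = 18.5 × 74 = 1369 mg
C₀ = Dose / Vd = 1369 / 346 = 3.957 mg/L
k = ln2 / t½ = 0.693147 / 33.1 = 0.02094 h⁻¹
C = C₀ · e^(−k·t) = 3.957 × e^(−0.02094 × 148)
  = 3.957 × 0.04509 = 0.1784 mg/L
(0.1784 mg/L = 0.1784 µg/mL)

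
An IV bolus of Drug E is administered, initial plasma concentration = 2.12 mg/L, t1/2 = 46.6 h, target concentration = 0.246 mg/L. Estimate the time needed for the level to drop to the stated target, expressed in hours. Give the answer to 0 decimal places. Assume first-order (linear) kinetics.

k = ln2 / t½ = 0.693147 / 46.6 = 0.01487 h⁻¹
t = ln(C₀ / C) / k = ln(2.120 / 0.246) / 0.01487
  = ln(8.618) / 0.01487 = 2.154 / 0.01487 = 144.9 h

145 h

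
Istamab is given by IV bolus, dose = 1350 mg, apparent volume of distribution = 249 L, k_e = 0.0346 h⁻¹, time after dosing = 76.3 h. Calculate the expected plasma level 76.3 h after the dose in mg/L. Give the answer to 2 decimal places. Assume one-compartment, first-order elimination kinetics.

0.39 mg/L

C₀ = Dose / Vd = 1350 / 249 = 5.422 mg/L
C = C₀ · e^(−k·t) = 5.422 × e^(−0.03460 × 76.3)
  = 5.422 × 0.07136 = 0.3869 mg/L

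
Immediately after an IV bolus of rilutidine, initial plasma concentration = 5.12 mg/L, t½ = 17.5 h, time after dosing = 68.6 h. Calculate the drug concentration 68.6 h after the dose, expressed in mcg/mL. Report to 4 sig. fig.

k = ln2 / t½ = 0.693147 / 17.5 = 0.03961 h⁻¹
C = C₀ · e^(−k·t) = 5.120 × e^(−0.03961 × 68.6)
  = 5.120 × 0.06606 = 0.3382 mg/L
(0.3382 mg/L = 0.3382 mcg/mL)

0.3382 mcg/mL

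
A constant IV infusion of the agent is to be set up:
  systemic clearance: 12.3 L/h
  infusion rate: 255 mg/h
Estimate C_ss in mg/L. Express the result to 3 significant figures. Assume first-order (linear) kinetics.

20.7 mg/L

At steady state Css = R₀ / CL = 255 / 12.30 = 20.73 mg/L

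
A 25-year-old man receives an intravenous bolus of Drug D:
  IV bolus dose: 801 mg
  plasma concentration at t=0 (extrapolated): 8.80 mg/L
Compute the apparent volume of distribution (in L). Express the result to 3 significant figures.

Vd = Dose / C₀ = 801.0 / 8.80 = 91.02 L

91.0 L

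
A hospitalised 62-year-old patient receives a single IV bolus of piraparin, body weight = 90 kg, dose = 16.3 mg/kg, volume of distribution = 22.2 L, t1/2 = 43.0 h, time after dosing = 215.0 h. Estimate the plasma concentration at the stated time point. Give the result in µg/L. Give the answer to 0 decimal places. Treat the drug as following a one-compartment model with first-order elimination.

Total dose = 16.3 × 90 = 1467 mg
C₀ = Dose / Vd = 1467 / 22.2 = 66.08 mg/L
k = ln2 / t½ = 0.693147 / 43.0 = 0.01612 h⁻¹
t / t½ = 215.0 / 43.0 = 5 half-lives
C = C₀ × (1/2)^5 = 66.08 × 0.03125 = 2.065 mg/L
Convert: 2.065 mg/L × 1000 = 2065 µg/L

2065 µg/L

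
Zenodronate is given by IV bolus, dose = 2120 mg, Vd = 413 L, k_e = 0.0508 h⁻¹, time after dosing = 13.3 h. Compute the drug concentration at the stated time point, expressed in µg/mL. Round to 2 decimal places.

C₀ = Dose / Vd = 2120 / 413 = 5.133 mg/L
C = C₀ · e^(−k·t) = 5.133 × e^(−0.05080 × 13.3)
  = 5.133 × 0.5088 = 2.612 mg/L
(2.612 mg/L = 2.612 µg/mL)

2.61 µg/mL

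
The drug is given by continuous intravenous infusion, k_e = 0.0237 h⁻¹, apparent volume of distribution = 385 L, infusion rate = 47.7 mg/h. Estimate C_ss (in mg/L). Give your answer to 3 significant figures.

5.23 mg/L

CL = k × Vd = 0.02370 × 385 = 9.125 L/h
At steady state Css = R₀ / CL = 47.7 / 9.125 = 5.227 mg/L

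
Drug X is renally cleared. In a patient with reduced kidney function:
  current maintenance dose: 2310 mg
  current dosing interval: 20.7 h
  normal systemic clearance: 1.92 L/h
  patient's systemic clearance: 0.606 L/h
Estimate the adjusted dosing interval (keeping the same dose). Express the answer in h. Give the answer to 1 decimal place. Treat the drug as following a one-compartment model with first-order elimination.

65.6 h

To keep the same average steady-state level, dosing rate must scale with clearance.
CL ratio = 0.606 / 1.92 = 0.3156
New interval (same dose) = 20.7 / 0.3156 = 65.59 h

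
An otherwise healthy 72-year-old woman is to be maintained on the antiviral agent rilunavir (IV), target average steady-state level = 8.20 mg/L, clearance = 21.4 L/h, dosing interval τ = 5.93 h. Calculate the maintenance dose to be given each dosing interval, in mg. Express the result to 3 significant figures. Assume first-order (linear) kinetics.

At steady state, Dose/τ = Css × CL.
Dose = Css × CL × τ = 8.20 × 21.40 × 5.93 = 1041 mg

1040 mg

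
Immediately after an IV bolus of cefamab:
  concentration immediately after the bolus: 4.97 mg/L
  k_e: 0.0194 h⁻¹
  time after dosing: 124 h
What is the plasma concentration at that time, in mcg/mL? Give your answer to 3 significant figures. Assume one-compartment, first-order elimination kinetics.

C = C₀ · e^(−k·t) = 4.970 × e^(−0.01940 × 124)
  = 4.970 × 0.09021 = 0.4483 mg/L
(0.4483 mg/L = 0.4483 mcg/mL)

0.448 mcg/mL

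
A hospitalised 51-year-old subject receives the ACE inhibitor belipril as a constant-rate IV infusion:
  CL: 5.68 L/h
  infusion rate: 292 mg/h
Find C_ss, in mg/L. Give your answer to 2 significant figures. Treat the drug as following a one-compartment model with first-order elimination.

51 mg/L

At steady state Css = R₀ / CL = 292 / 5.680 = 51.41 mg/L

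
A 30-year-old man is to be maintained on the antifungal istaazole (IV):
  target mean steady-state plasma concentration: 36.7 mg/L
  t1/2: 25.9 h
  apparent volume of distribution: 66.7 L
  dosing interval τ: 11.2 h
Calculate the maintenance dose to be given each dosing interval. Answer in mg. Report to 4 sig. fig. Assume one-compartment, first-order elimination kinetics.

k = ln2 / t½ = 0.693147 / 25.9 = 0.02676 h⁻¹
CL = k × Vd = 0.02676 × 66.7 = 1.785 L/h
At steady state, Dose/τ = Css × CL.
Dose = Css × CL × τ = 36.7 × 1.785 × 11.2 = 733.7 mg

733.7 mg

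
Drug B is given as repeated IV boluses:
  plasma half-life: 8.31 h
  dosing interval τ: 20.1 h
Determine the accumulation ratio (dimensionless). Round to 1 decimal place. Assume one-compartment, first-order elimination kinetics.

1.2

k = ln2 / t½ = 0.693147 / 8.31 = 0.08341 h⁻¹
e^(−kτ) = e^(−0.08341 × 20.1) = 0.1870
Accumulation ratio R = 1 / (1 − e^(−kτ)) = 1 / (1 − 0.1870) = 1.230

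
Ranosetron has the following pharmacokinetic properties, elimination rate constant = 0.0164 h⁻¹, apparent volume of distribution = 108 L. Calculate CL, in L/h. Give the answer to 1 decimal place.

CL = k × Vd = 0.0164 × 108 = 1.771 L/h

1.8 L/h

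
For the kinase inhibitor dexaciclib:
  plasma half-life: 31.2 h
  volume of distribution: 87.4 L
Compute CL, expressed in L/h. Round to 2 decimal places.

1.94 L/h

k = ln2 / t½ = 0.693147 / 31.2 = 0.02222 h⁻¹
CL = k × Vd = 0.02222 × 87.4 = 1.942 L/h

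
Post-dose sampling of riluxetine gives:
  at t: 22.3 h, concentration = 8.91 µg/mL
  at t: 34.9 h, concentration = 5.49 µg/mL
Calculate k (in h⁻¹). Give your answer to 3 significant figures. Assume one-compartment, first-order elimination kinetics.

k = ln(C₁/C₂) / (t₂ − t₁) = ln(8.91/5.49) / (34.9 − 22.3)
  = 0.4842 / 12.60 = 0.03843 h⁻¹

0.0384 h⁻¹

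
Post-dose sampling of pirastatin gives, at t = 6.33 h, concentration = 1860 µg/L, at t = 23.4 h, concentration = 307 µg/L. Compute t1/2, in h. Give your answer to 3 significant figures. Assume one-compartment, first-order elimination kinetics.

6.57 h

k = ln(C₁/C₂) / (t₂ − t₁) = ln(1860/307) / (23.4 − 6.33)
  = 1.801 / 17.07 = 0.1055 h⁻¹
t½ = ln2 / k = 0.693147 / 0.1055 = 6.570 h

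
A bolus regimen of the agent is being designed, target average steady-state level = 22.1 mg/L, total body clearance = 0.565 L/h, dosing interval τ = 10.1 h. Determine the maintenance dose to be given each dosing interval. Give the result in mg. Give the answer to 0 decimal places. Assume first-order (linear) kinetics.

126 mg

At steady state, Dose/τ = Css × CL.
Dose = Css × CL × τ = 22.1 × 0.5650 × 10.1 = 126.1 mg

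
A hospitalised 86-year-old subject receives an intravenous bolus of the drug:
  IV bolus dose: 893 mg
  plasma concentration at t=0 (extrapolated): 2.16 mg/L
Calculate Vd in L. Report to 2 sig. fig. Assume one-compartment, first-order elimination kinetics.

410 L

Vd = Dose / C₀ = 893.0 / 2.16 = 413.4 L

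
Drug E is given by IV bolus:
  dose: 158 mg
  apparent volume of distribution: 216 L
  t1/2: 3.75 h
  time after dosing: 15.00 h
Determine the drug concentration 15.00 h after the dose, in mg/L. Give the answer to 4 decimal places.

C₀ = Dose / Vd = 158.0 / 216 = 0.7315 mg/L
k = ln2 / t½ = 0.693147 / 3.75 = 0.1848 h⁻¹
t / t½ = 15.00 / 3.75 = 4 half-lives
C = C₀ × (1/2)^4 = 0.7315 × 0.06250 = 0.04572 mg/L

0.0457 mg/L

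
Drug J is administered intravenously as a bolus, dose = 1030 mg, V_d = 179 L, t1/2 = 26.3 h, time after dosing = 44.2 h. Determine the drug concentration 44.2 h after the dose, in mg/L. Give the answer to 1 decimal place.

C₀ = Dose / Vd = 1030 / 179 = 5.754 mg/L
k = ln2 / t½ = 0.693147 / 26.3 = 0.02636 h⁻¹
C = C₀ · e^(−k·t) = 5.754 × e^(−0.02636 × 44.2)
  = 5.754 × 0.3119 = 1.795 mg/L

1.8 mg/L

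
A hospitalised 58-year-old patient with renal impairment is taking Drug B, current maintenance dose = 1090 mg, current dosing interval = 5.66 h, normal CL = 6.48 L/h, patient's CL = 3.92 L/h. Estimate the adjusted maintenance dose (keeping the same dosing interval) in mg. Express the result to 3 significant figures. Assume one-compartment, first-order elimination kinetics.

659 mg

To keep the same average steady-state level, dosing rate must scale with clearance.
CL ratio = 3.92 / 6.48 = 0.6049
New dose (same interval) = 1090 × 0.6049 = 659.3 mg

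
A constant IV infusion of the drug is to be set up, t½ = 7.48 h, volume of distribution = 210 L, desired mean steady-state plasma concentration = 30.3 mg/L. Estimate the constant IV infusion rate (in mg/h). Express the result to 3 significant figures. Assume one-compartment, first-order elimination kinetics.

k = ln2 / t½ = 0.693147 / 7.48 = 0.09267 h⁻¹
CL = k × Vd = 0.09267 × 210 = 19.46 L/h
At steady state, infusion rate R₀ = Css × CL = 30.3 × 19.46 = 589.6 mg/h

590 mg/h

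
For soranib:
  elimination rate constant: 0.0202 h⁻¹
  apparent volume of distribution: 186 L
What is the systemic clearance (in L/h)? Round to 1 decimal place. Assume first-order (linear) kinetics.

CL = k × Vd = 0.0202 × 186 = 3.757 L/h

3.8 L/h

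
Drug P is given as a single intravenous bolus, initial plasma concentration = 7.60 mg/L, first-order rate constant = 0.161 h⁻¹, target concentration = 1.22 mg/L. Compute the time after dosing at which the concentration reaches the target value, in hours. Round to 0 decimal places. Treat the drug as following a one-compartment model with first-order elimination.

11 h

t = ln(C₀ / C) / k = ln(7.600 / 1.22) / 0.1610
  = ln(6.230) / 0.1610 = 1.829 / 0.1610 = 11.36 h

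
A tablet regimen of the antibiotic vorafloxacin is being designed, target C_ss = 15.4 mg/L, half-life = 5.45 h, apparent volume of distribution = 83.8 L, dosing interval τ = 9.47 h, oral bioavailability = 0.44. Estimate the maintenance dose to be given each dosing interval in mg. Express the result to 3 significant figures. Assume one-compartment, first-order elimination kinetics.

3530 mg

k = ln2 / t½ = 0.693147 / 5.45 = 0.1272 h⁻¹
CL = k × Vd = 0.1272 × 83.8 = 10.66 L/h
At steady state, F × (Dose/τ) = Css × CL.
Dose = Css × CL × τ / F = 15.4 × 10.66 × 9.47 / 0.44 = 3533 mg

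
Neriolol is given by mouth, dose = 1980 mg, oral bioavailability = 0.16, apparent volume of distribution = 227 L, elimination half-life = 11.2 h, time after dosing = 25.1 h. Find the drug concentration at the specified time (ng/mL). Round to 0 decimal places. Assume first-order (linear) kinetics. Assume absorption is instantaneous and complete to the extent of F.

Amount reaching circulation = F × Dose = 0.16 × 1980 = 316.8 mg
C₀ = F·Dose / Vd = 316.8 / 227 = 1.396 mg/L
k = ln2 / t½ = 0.693147 / 11.2 = 0.06189 h⁻¹
C = C₀ · e^(−k·t) = 1.396 × e^(−0.06189 × 25.1)
  = 1.396 × 0.2115 = 0.2953 mg/L
Convert: 0.2953 mg/L × 1000 = 295.3 ng/mL

295 ng/mL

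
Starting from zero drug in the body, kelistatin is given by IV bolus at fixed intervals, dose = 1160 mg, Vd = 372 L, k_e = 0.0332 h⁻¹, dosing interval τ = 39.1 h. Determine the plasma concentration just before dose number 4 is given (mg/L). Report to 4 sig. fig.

1.147 mg/L

C₀ per dose = Dose / Vd = 1160 / 372 = 3.118 mg/L
Fraction remaining after one interval: r = e^(−kτ) = e^(−0.03320 × 39.1) = 0.2730
Before dose 4, 3 doses have been given (aged 1τ, 2τ, 3τ).
C_trough = C₀ × (r + r² + … + r^3) = C₀ × r(1−r^3)/(1−r)
        = 3.118 × 0.2730 × (1 − 0.02035) / (1 − 0.2730) = 1.147 mg/L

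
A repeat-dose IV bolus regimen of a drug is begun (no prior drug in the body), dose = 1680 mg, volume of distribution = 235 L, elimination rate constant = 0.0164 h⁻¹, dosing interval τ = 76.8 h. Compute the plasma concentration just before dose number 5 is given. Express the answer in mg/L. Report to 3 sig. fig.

2.81 mg/L

C₀ per dose = Dose / Vd = 1680 / 235 = 7.149 mg/L
Fraction remaining after one interval: r = e^(−kτ) = e^(−0.01640 × 76.8) = 0.2838
Before dose 5, 4 doses have been given (aged 1τ, 2τ, 3τ, 4τ).
C_trough = C₀ × (r + r² + … + r^4) = C₀ × r(1−r^4)/(1−r)
        = 7.149 × 0.2838 × (1 − 0.006487) / (1 − 0.2838) = 2.814 mg/L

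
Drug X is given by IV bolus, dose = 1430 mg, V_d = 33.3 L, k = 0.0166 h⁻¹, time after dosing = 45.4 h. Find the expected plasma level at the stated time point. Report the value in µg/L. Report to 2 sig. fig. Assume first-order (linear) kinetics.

20000 µg/L

C₀ = Dose / Vd = 1430 / 33.3 = 42.94 mg/L
C = C₀ · e^(−k·t) = 42.94 × e^(−0.01660 × 45.4)
  = 42.94 × 0.4707 = 20.21 mg/L
Convert: 20.21 mg/L × 1000 = 20210 µg/L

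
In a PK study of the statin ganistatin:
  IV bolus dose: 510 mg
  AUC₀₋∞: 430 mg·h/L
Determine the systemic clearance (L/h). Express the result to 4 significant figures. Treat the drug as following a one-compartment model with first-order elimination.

CL = Dose / AUC = 510 / 430 = 1.186 L/h

1.186 L/h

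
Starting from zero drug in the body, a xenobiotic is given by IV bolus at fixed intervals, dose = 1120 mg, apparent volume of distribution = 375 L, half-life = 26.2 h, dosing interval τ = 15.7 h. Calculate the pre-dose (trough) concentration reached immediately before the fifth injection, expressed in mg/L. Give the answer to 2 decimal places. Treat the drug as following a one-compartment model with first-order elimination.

C₀ per dose = Dose / Vd = 1120 / 375 = 2.987 mg/L
k = ln2 / t½ = 0.693147 / 26.2 = 0.02646 h⁻¹
Fraction remaining after one interval: r = e^(−kτ) = e^(−0.02646 × 15.7) = 0.6601
Before dose 5, 4 doses have been given (aged 1τ, 2τ, 3τ, 4τ).
C_trough = C₀ × (r + r² + … + r^4) = C₀ × r(1−r^4)/(1−r)
        = 2.987 × 0.6601 × (1 − 0.1899) / (1 − 0.6601) = 4.699 mg/L

4.70 mg/L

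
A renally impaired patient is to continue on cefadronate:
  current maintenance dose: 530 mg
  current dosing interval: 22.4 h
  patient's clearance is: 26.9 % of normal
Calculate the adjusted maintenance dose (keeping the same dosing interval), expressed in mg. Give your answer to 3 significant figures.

To keep the same average steady-state level, dosing rate must scale with clearance.
CL ratio = 26.9 / 100 = 0.2690
New dose (same interval) = 530 × 0.2690 = 142.6 mg

143 mg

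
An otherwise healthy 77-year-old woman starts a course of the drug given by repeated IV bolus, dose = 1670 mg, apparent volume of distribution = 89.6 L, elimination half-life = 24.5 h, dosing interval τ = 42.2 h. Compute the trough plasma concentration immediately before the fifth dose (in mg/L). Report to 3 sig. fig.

C₀ per dose = Dose / Vd = 1670 / 89.6 = 18.64 mg/L
k = ln2 / t½ = 0.693147 / 24.5 = 0.02829 h⁻¹
Fraction remaining after one interval: r = e^(−kτ) = e^(−0.02829 × 42.2) = 0.3031
Before dose 5, 4 doses have been given (aged 1τ, 2τ, 3τ, 4τ).
C_trough = C₀ × (r + r² + … + r^4) = C₀ × r(1−r^4)/(1−r)
        = 18.64 × 0.3031 × (1 − 0.008440) / (1 − 0.3031) = 8.039 mg/L

8.04 mg/L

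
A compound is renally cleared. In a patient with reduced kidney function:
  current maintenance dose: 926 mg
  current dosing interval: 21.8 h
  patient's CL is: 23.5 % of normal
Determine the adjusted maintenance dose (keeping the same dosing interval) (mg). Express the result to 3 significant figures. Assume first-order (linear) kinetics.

To keep the same average steady-state level, dosing rate must scale with clearance.
CL ratio = 23.5 / 100 = 0.2350
New dose (same interval) = 926 × 0.2350 = 217.6 mg

218 mg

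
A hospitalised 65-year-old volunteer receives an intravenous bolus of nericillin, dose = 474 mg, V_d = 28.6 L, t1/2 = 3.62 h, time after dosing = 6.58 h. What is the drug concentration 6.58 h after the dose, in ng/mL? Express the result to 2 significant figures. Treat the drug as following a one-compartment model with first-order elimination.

4700 ng/mL

C₀ = Dose / Vd = 474.0 / 28.6 = 16.57 mg/L
k = ln2 / t½ = 0.693147 / 3.62 = 0.1915 h⁻¹
C = C₀ · e^(−k·t) = 16.57 × e^(−0.1915 × 6.58)
  = 16.57 × 0.2836 = 4.699 mg/L
Convert: 4.699 mg/L × 1000 = 4699 ng/mL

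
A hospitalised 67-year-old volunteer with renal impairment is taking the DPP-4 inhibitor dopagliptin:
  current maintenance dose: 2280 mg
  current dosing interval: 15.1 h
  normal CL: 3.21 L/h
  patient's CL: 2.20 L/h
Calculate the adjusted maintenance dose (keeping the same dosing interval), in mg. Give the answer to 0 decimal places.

To keep the same average steady-state level, dosing rate must scale with clearance.
CL ratio = 2.20 / 3.21 = 0.6854
New dose (same interval) = 2280 × 0.6854 = 1563 mg

1563 mg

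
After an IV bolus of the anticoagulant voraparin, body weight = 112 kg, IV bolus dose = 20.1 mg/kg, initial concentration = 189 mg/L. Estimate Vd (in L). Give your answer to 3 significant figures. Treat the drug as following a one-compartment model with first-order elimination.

Dose = 20.1 × 112 = 2251 mg
Vd = Dose / C₀ = 2251 / 189 = 11.91 L

11.9 L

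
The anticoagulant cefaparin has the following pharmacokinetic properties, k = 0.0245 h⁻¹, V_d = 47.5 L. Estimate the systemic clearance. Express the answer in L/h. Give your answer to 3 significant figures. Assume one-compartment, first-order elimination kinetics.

1.16 L/h

CL = k × Vd = 0.0245 × 47.5 = 1.164 L/h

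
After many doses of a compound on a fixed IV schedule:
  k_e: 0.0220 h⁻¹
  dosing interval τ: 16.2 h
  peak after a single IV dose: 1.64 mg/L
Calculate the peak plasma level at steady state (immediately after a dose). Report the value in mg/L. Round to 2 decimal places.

5.47 mg/L

e^(−kτ) = e^(−0.02200 × 16.2) = 0.7002
Accumulation ratio R = 1 / (1 − e^(−kτ)) = 1 / (1 − 0.7002) = 3.336
Steady-state peak = C₀ × R = 1.64 × 3.336 = 5.471 mg/L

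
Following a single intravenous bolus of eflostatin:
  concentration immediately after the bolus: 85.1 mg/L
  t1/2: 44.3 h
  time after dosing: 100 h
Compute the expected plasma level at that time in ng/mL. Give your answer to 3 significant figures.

17800 ng/mL

k = ln2 / t½ = 0.693147 / 44.3 = 0.01565 h⁻¹
C = C₀ · e^(−k·t) = 85.10 × e^(−0.01565 × 100)
  = 85.10 × 0.2091 = 17.79 mg/L
Convert: 17.79 mg/L × 1000 = 17790 ng/mL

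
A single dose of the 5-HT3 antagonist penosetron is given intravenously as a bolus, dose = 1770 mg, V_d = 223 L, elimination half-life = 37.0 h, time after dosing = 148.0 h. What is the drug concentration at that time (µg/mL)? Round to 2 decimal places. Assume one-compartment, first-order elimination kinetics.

0.50 µg/mL

C₀ = Dose / Vd = 1770 / 223 = 7.937 mg/L
k = ln2 / t½ = 0.693147 / 37.0 = 0.01873 h⁻¹
t / t½ = 148.0 / 37.0 = 4 half-lives
C = C₀ × (1/2)^4 = 7.937 × 0.06250 = 0.4961 mg/L
(0.4961 mg/L = 0.4961 µg/mL)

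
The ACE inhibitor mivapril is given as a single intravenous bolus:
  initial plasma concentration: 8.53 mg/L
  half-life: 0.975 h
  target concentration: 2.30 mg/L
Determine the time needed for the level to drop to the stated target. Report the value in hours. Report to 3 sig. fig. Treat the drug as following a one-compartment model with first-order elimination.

1.84 h

k = ln2 / t½ = 0.693147 / 0.975 = 0.7109 h⁻¹
t = ln(C₀ / C) / k = ln(8.530 / 2.30) / 0.7109
  = ln(3.709) / 0.7109 = 1.311 / 0.7109 = 1.844 h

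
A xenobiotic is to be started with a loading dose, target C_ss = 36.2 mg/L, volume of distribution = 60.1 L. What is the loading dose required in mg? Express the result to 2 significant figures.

LD = Css × Vd = 36.2 × 60.1 = 2176 mg

2200 mg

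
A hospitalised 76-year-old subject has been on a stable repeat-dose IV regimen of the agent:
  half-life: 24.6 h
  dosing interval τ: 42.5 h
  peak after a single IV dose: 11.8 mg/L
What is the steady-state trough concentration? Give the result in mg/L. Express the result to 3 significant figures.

5.10 mg/L

k = ln2 / t½ = 0.693147 / 24.6 = 0.02818 h⁻¹
e^(−kτ) = e^(−0.02818 × 42.5) = 0.3019
Accumulation ratio R = 1 / (1 − e^(−kτ)) = 1 / (1 − 0.3019) = 1.432
Steady-state trough = C₀ × R × e^(−kτ) = 11.8 × 1.432 × 0.3019 = 5.101 mg/L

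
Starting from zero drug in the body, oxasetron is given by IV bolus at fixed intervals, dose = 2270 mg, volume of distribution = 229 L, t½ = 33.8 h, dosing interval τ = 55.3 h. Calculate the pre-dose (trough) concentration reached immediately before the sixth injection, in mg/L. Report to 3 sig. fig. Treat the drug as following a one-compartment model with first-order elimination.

C₀ per dose = Dose / Vd = 2270 / 229 = 9.913 mg/L
k = ln2 / t½ = 0.693147 / 33.8 = 0.02051 h⁻¹
Fraction remaining after one interval: r = e^(−kτ) = e^(−0.02051 × 55.3) = 0.3217
Before dose 6, 5 doses have been given (aged 1τ, 2τ, 3τ, 4τ, 5τ).
C_trough = C₀ × (r + r² + … + r^5) = C₀ × r(1−r^5)/(1−r)
        = 9.913 × 0.3217 × (1 − 0.003446) / (1 − 0.3217) = 4.685 mg/L

4.69 mg/L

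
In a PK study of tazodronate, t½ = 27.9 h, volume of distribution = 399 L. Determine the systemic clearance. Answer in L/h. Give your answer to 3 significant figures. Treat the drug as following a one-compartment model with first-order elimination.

9.91 L/h

k = ln2 / t½ = 0.693147 / 27.9 = 0.02484 h⁻¹
CL = k × Vd = 0.02484 × 399 = 9.911 L/h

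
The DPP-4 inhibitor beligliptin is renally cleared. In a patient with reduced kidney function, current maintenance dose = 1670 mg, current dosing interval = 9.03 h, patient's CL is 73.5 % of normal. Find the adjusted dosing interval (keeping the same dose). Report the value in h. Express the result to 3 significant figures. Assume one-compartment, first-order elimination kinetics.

12.3 h

To keep the same average steady-state level, dosing rate must scale with clearance.
CL ratio = 73.5 / 100 = 0.7350
New interval (same dose) = 9.03 / 0.7350 = 12.29 h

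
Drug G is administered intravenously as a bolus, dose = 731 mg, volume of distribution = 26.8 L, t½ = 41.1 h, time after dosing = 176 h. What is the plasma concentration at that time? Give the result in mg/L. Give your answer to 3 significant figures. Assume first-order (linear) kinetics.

1.40 mg/L

C₀ = Dose / Vd = 731.0 / 26.8 = 27.28 mg/L
k = ln2 / t½ = 0.693147 / 41.1 = 0.01686 h⁻¹
C = C₀ · e^(−k·t) = 27.28 × e^(−0.01686 × 176)
  = 27.28 × 0.05144 = 1.403 mg/L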